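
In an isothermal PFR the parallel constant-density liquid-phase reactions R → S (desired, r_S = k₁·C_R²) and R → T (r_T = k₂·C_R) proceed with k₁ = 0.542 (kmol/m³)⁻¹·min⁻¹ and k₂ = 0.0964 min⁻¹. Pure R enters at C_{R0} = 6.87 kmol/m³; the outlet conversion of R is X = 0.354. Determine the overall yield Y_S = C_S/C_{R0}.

0.343

C_R = C_{R0}(1−X) = 4.438 kmol/m³.
Along a PFR/batch, dC_T/dC_R = −r_T/(r_S+r_T) = −k₂/(k₂+k₁·C_R).
Integrating from C_{R0} to C_R: C_T = (0.0964/0.542)·ln[(0.0964+0.542·6.87)/(0.0964+0.542·4.44)] = 0.1779·ln(3.820/2.502) = 0.07527 kmol/m³.
Then C_S = (C_{R0}−C_R) − C_T = 2.432 − 0.07527 = 2.357 kmol/m³.
Y_S = C_S/C_{R0} = 2.357/6.87 = 0.343.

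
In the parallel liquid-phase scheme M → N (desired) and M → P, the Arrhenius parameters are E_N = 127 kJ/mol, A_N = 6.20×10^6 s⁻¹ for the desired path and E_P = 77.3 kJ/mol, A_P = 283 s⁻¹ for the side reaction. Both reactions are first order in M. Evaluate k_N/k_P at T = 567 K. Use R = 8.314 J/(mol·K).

With equal orders, S_{N/P} = k_N/k_P = (A_N/A_P)·exp[(E_P−E_N)/(RT)].
(E_P−E_N)/(RT) = (77.3−127)×10³/(8.314×567) = -49700/4714 = -10.54.
k_N/k_P = (6.20×10^6/283)·exp(-10.54) = 21908 × 2.638×10^-5 = 0.578.

0.578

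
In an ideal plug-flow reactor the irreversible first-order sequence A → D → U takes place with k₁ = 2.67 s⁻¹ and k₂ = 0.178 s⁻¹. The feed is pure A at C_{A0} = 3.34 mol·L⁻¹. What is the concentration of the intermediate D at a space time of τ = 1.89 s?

For first-order series with pure A initially, C_D(τ) = k₁C_{A0}/(k₂−k₁)·(e^(−k₁τ) − e^(−k₂τ)).
e^(−k₁τ) = e^(−2.67×1.89) = e^(−5.046) = 0.006433; e^(−k₂τ) = e^(−0.3364) = 0.7143.
C_D = 2.67×3.34/(0.178−2.67) × (0.006433−0.7143) = (-3.579)×(-0.7079) = 2.533 mol·L⁻¹.

2.53 mol·L⁻¹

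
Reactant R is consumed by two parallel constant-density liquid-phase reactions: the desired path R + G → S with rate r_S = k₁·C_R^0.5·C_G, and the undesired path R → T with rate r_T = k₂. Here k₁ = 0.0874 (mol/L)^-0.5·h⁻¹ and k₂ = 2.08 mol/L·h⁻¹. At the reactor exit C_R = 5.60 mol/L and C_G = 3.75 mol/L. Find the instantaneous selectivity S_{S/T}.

0.373

S_{S/T} = r_S/r_T = (k₁·C_R^0.5·C_G)/(k₂) = (k₁/k₂)·C_R^0.5·C_G.
= (0.0874×5.600^0.5×3.750) / (2.08) = 0.7756/2.080 = 0.373.
Since the desired path is higher order in R, keeping C_R high (PFR or concentrated feed) favours S.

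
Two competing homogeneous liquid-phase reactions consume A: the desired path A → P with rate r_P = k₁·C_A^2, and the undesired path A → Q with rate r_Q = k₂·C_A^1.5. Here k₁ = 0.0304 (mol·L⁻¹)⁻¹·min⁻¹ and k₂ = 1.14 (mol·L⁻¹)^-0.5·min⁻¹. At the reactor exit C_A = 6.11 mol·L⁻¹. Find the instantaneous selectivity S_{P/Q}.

0.0659

S_{P/Q} = r_P/r_Q = (k₁·C_A^2)/(k₂·C_A^1.5) = (k₁/k₂)·C_A^0.5.
= (0.0304×6.110^2) / (1.14×6.110^1.5) = 1.135/17.22 = 0.0659.
Since the desired path is higher order in A, keeping C_A high (PFR or concentrated feed) favours P.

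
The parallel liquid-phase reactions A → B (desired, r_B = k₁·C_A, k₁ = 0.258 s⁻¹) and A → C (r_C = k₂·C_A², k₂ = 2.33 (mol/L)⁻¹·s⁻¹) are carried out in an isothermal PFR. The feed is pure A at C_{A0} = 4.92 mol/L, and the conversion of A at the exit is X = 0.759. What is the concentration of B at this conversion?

C_A = C_{A0}(1−X) = 1.186 mol/L.
Along a PFR/batch, dC_B/dC_A = −r_B/(r_B+r_C) = −k₁/(k₁+k₂·C_A).
Integrating from C_{A0} to C_A: C_B = (0.258/2.33)·ln[(0.258+2.33·4.92)/(0.258+2.33·1.19)] = 0.1107·ln(11.72/3.021) = 0.1501 mol/L.

0.150 mol/L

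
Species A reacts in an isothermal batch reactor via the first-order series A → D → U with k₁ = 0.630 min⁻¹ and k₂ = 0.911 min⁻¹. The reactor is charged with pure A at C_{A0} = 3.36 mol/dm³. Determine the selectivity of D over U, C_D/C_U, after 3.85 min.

The intermediate concentration in a first-order A→B→C sequence is C_D = k₁C_{A0}(e^(−k₁t) − e^(−k₂t))/(k₂−k₁).
e^(−k₁t) = e^(−0.630×3.85) = e^(−2.425) = 0.08843; e^(−k₂t) = e^(−3.507) = 0.02998.
C_D = 0.630×3.36/(0.911−0.630) × (0.08843−0.02998) = 7.533×0.05846 = 0.4404 mol/dm³.
C_A = C_{A0}e^(−k₁t) = 0.2971 mol/dm³, so C_U = C_{A0}−C_A−C_D = 2.622 mol/dm³; C_D/C_U = 0.168.

0.168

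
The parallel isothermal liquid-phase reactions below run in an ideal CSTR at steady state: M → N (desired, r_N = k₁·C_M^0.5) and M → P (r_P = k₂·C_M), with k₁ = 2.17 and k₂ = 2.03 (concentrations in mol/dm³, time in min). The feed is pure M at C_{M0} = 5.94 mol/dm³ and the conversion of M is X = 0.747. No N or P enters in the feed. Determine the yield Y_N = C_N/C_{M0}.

Exit C_M = C_{M0}(1−X) = 5.94×0.253 = 1.503 mol/dm³.
In a CSTR the entire volume is at exit conditions, so r_N = 2.17×1.503^0.5 = 2.660 and r_P = 2.03×1.503 = 3.051.
Fraction of consumed M going to N: r_N/(r_N+r_P) = 0.4658.
C_N = 0.4658·C_{M0}·X = 0.4658×5.94×0.747 = 2.07 mol/dm³; Y_N = C_N/C_{M0} = 0.348.

0.348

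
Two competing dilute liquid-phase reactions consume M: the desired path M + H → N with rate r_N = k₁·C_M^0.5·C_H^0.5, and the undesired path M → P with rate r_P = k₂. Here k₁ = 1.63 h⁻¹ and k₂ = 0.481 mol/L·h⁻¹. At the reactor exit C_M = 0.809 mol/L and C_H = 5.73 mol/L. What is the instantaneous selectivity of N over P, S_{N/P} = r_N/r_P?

S_{N/P} = r_N/r_P = (k₁·C_M^0.5·C_H^0.5)/(k₂) = (k₁/k₂)·C_M^0.5·C_H^0.5.
= (1.63×0.8090^0.5×5.730^0.5) / (0.481) = 3.509/0.4810 = 7.30.

7.30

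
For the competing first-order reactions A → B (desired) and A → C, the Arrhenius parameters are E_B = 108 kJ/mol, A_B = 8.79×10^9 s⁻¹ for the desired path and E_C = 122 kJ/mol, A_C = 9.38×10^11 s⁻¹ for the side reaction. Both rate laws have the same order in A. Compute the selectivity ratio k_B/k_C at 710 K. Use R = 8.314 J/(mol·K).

With equal orders, S_{B/C} = k_B/k_C = (A_B/A_C)·exp[(E_C−E_B)/(RT)].
(E_C−E_B)/(RT) = (122−108)×10³/(8.314×710) = 14000/5903 = 2.372.
k_B/k_C = (8.79×10^9/9.38×10^11)·exp(2.372) = 0.009371 × 10.72 = 0.100.
Since E_B < E_C, lowering the temperature improves selectivity toward B.

0.100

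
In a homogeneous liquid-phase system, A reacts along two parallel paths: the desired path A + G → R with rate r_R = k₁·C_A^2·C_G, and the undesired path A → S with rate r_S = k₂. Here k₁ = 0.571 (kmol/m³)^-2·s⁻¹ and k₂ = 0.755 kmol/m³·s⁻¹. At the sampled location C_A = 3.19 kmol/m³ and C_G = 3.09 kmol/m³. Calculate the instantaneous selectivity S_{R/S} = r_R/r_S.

23.8

S_{R/S} = r_R/r_S = (k₁·C_A^2·C_G)/(k₂) = (k₁/k₂)·C_A^2·C_G.
= (0.571×3.190^2×3.090) / (0.755) = 17.95/0.7550 = 23.8.
Since the desired path is higher order in A, keeping C_A high (PFR or concentrated feed) favours R.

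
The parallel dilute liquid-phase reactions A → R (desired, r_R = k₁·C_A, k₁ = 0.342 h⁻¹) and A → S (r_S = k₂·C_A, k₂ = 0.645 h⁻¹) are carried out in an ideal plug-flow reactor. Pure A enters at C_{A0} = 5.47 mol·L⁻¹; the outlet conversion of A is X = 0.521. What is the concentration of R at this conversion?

0.987 mol·L⁻¹

C_A = C_{A0}(1−X) = 2.620 mol·L⁻¹.
Both paths are first order in A, so the instantaneous fraction to R is constant: dC_R/d(−C_A) = k₁/(k₁+k₂) = 0.3465.
C_R = 0.3465·(C_{A0}−C_A) = 0.3465×2.850 = 0.987 mol·L⁻¹.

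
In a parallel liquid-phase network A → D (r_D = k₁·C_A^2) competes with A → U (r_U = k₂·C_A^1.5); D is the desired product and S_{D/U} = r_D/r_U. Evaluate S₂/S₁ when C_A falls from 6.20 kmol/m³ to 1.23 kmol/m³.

S_{D/U} = (k₁/k₂)·C_A^0.5, so S₂/S₁ = (C_{A,2}/C_{A,1})^0.5.
= (1.23/6.20)^0.5 = (0.1984)^0.5 = 0.445.

0.445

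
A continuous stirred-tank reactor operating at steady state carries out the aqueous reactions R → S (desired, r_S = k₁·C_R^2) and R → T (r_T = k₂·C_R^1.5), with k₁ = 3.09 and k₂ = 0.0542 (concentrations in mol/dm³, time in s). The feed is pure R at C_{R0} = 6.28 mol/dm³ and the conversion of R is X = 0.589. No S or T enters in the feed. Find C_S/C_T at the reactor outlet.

91.6

Exit C_R = C_{R0}(1−X) = 6.28×0.411 = 2.581 mol/dm³.
Rates in a CSTR are evaluated at the outlet concentration: r_S = 3.09×2.581^2 = 20.59, r_T = 0.0542×2.581^1.5 = 0.2248.
Overall selectivity = C_S/C_T = r_Sτ/(r_Tτ) = r_S/r_T = 91.6.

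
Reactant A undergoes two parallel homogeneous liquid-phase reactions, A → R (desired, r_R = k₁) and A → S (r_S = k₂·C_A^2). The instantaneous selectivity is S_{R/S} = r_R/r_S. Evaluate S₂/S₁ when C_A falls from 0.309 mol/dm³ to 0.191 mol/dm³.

2.62

S_{R/S} = (k₁/k₂)·C_A^-2, so S₂/S₁ = (C_{A,2}/C_{A,1})^-2.
= (0.191/0.309)^(-2) = (0.6181)^(-2) = 2.62.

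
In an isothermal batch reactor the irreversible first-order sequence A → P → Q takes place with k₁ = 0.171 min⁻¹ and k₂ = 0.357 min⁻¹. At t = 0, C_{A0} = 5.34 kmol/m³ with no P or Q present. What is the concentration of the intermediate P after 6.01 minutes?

1.18 kmol/m³

Solving the coupled first-order balances gives C_P(t) = [k₁/(k₂−k₁)]·C_{A0}·(e^(−k₁t) − e^(−k₂t)).
e^(−k₁t) = e^(−0.171×6.01) = e^(−1.028) = 0.3578; e^(−k₂t) = e^(−2.146) = 0.1170.
C_P = 0.171×5.34/(0.357−0.171) × (0.3578−0.1170) = 4.909×0.2408 = 1.182 kmol/m³.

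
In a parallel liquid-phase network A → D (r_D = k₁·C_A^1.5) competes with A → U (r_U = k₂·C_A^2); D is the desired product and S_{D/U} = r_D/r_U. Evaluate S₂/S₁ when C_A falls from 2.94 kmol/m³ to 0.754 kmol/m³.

S_{D/U} = (k₁/k₂)·C_A^-0.5, so S₂/S₁ = (C_{A,2}/C_{A,1})^-0.5.
= (0.754/2.94)^(-0.5) = (0.2565)^(-0.5) = 1.97.
Selectivity toward D rises as C_A falls — low-concentration operation is favoured.

1.97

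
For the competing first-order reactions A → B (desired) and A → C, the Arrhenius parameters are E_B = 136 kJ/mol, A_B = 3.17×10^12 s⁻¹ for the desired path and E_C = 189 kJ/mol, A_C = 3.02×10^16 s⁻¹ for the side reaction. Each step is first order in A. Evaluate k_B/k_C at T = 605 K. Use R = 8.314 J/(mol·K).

3.95

Since both paths have the same order in A, the concentration cancels and S_{B/C} = k_B/k_C = (A_B/A_C)·exp[(E_C−E_B)/(RT)].
(E_C−E_B)/(RT) = (189−136)×10³/(8.314×605) = 53000/5030 = 10.54.
k_B/k_C = (3.17×10^12/3.02×10^16)·exp(10.54) = 1.050×10^-4 × 37678 = 3.95.
Since E_B < E_C, lowering the temperature improves selectivity toward B.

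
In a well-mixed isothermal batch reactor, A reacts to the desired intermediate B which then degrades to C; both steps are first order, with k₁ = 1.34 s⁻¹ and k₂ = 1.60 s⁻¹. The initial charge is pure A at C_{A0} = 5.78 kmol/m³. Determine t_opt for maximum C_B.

The intermediate peaks when r₁ = r₂, i.e. k₁e^(−k₁t) = k₂e^(−k₂t), giving t_opt = ln(k₂/k₁)/(k₂−k₁).
= ln(1.60/1.34)/(1.60−1.34) = ln(1.194)/0.2600 = 0.1773/0.2600 = 0.682 s.

0.682 s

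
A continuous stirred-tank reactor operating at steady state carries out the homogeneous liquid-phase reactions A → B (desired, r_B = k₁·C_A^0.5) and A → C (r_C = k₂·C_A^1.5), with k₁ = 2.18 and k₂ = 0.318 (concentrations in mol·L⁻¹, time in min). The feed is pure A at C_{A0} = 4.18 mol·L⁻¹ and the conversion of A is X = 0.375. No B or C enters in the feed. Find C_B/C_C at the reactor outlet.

Exit C_A = C_{A0}(1−X) = 4.18×0.625 = 2.612 mol·L⁻¹.
Rates in a CSTR are evaluated at the outlet concentration: r_B = 2.18×2.612^0.5 = 3.524, r_C = 0.318×2.612^1.5 = 1.343.
Overall selectivity = C_B/C_C = r_Bτ/(r_Cτ) = r_B/r_C = 2.62.

2.62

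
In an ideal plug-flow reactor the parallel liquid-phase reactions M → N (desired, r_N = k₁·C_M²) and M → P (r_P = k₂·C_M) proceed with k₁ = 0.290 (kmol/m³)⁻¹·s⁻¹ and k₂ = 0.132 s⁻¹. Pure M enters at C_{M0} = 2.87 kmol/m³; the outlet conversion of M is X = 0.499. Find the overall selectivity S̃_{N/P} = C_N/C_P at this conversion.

C_M = C_{M0}(1−X) = 1.438 kmol/m³.
Along a PFR/batch, dC_P/dC_M = −r_P/(r_N+r_P) = −k₂/(k₂+k₁·C_M).
Integrating from C_{M0} to C_M: C_P = (0.132/0.290)·ln[(0.132+0.290·2.87)/(0.132+0.290·1.44)] = 0.4552·ln(0.9643/0.5490) = 0.2564 kmol/m³.
Then C_N = (C_{M0}−C_M) − C_P = 1.432 − 0.2564 = 1.176 kmol/m³.
S̃_{N/P} = C_N/C_P = 1.176/0.2564 = 4.59.

4.59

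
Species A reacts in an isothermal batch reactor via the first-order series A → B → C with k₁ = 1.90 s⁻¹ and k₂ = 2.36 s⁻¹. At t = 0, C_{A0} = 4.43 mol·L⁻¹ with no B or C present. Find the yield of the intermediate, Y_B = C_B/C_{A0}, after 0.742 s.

Solving the coupled first-order balances gives C_B(t) = [k₁/(k₂−k₁)]·C_{A0}·(e^(−k₁t) − e^(−k₂t)).
e^(−k₁t) = e^(−1.90×0.742) = e^(−1.410) = 0.2442; e^(−k₂t) = e^(−1.751) = 0.1736.
C_B = 1.90×4.43/(2.36−1.90) × (0.2442−0.1736) = 18.30×0.07061 = 1.292 mol·L⁻¹.
Y_B = C_B/C_{A0} = 1.292/4.43 = 0.292.

0.292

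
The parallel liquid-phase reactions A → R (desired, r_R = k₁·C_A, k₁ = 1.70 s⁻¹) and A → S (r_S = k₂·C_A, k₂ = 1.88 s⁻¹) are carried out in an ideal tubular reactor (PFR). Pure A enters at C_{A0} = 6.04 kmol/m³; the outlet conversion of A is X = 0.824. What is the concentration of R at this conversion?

2.36 kmol/m³

C_A = C_{A0}(1−X) = 1.063 kmol/m³.
Both paths are first order in A, so the instantaneous fraction to R is constant: dC_R/d(−C_A) = k₁/(k₁+k₂) = 0.4749.
C_R = 0.4749·(C_{A0}−C_A) = 0.4749×4.977 = 2.36 kmol/m³.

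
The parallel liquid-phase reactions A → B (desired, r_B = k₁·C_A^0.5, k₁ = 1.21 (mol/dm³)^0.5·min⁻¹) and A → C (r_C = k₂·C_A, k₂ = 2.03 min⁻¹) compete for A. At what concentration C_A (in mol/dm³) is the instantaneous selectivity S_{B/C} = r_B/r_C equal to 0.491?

S_{B/C} = (k₁/k₂)·C_A^-0.5 ⇒ C_A = (S·k₂/k₁)^(-2).
= (0.491×2.03/1.21)^(-2) = (0.8237)^(-2) = 1.47 mol/dm³.

1.47 mol/dm³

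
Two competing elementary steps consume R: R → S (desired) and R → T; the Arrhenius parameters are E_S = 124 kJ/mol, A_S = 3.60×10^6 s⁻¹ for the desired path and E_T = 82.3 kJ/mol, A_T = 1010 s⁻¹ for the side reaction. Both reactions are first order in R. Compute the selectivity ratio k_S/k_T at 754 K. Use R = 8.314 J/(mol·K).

With equal orders, S_{S/T} = k_S/k_T = (A_S/A_T)·exp[(E_T−E_S)/(RT)].
(E_T−E_S)/(RT) = (82.3−124)×10³/(8.314×754) = -41700/6269 = -6.652.
k_S/k_T = (3.60×10^6/1010)·exp(-6.652) = 3564 × 0.001291 = 4.60.
Since E_S > E_T, raising the temperature improves selectivity toward S.

4.60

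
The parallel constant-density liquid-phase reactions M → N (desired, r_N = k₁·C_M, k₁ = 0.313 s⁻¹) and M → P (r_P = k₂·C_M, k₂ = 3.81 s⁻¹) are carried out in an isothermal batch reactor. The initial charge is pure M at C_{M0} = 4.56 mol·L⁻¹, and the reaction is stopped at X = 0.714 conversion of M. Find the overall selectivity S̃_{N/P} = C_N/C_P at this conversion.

C_M = C_{M0}(1−X) = 1.304 mol·L⁻¹.
Both paths are first order in M, so the instantaneous fraction to N is constant: dC_N/d(−C_M) = k₁/(k₁+k₂) = 0.07592.
C_N = 0.07592·(C_{M0}−C_M) = 0.07592×3.256 = 0.247 mol·L⁻¹.
C_P = (C_{M0}−C_M)−C_N = 3.009 mol·L⁻¹; S̃_{N/P} = 0.2472/3.009 = 0.0822.

0.0822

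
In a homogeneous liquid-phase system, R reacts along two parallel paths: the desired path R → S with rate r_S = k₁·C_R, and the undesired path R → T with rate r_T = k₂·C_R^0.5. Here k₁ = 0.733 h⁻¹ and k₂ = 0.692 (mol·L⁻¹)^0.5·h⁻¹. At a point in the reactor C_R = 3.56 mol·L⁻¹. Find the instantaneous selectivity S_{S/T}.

2.00

S_{S/T} = r_S/r_T = (k₁·C_R)/(k₂·C_R^0.5) = (k₁/k₂)·C_R^0.5.
= (0.733×3.560) / (0.692×3.560^0.5) = 2.609/1.306 = 2.00.
Since the desired path is higher order in R, keeping C_R high (PFR or concentrated feed) favours S.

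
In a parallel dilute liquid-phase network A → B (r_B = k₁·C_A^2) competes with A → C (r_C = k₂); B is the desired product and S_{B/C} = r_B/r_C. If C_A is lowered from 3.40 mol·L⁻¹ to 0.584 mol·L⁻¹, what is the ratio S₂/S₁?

0.0295

S_{B/C} = (k₁/k₂)·C_A^2, so S₂/S₁ = (C_{A,2}/C_{A,1})^2.
= (0.584/3.40)^2 = (0.1718)^2 = 0.0295.
Selectivity toward B falls as C_A falls — high-concentration operation is favoured.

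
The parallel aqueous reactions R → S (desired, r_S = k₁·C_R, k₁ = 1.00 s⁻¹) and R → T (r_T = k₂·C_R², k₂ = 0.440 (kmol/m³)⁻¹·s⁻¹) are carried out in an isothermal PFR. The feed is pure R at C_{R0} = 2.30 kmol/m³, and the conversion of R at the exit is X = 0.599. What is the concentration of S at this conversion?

0.815 kmol/m³

C_R = C_{R0}(1−X) = 0.9223 kmol/m³.
Along a PFR/batch, dC_S/dC_R = −r_S/(r_S+r_T) = −k₁/(k₁+k₂·C_R).
Integrating from C_{R0} to C_R: C_S = (1.00/0.440)·ln[(1.00+0.440·2.30)/(1.00+0.440·0.922)] = 2.273·ln(2.012/1.406) = 0.8148 kmol/m³.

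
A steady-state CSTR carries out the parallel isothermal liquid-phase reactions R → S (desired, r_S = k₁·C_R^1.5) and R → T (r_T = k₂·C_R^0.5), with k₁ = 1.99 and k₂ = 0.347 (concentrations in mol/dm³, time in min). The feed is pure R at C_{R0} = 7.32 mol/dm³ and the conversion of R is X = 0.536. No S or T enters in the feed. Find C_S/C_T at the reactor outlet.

Exit C_R = C_{R0}(1−X) = 7.32×0.464 = 3.396 mol/dm³.
Rates in a CSTR are evaluated at the outlet concentration: r_S = 1.99×3.396^1.5 = 12.46, r_T = 0.347×3.396^0.5 = 0.6395.
Overall selectivity = C_S/C_T = r_Sτ/(r_Tτ) = r_S/r_T = 19.5.

19.5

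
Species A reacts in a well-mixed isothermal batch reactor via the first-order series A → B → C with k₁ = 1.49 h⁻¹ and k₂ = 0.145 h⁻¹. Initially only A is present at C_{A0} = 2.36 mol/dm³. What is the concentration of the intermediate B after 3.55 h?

Solving the coupled first-order balances gives C_B(t) = [k₁/(k₂−k₁)]·C_{A0}·(e^(−k₁t) − e^(−k₂t)).
e^(−k₁t) = e^(−1.49×3.55) = e^(−5.289) = 0.005044; e^(−k₂t) = e^(−0.5147) = 0.5976.
C_B = 1.49×2.36/(0.145−1.49) × (0.005044−0.5976) = (-2.614)×(-0.5926) = 1.549 mol/dm³.

1.55 mol/dm³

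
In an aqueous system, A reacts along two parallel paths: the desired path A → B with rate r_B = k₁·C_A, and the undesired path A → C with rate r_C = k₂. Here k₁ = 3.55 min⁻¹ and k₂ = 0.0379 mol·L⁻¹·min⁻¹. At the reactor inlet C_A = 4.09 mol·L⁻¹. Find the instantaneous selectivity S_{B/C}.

S_{B/C} = r_B/r_C = (k₁·C_A)/(k₂) = (k₁/k₂)·C_A.
= (3.55×4.090) / (0.0379) = 14.52/0.03790 = 383.
Since the desired path is higher order in A, keeping C_A high (PFR or concentrated feed) favours B.

383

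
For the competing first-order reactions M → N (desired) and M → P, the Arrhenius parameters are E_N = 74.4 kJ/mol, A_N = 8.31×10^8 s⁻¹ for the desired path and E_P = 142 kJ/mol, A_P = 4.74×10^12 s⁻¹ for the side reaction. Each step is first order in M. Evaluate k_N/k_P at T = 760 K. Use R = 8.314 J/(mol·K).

7.76

With equal orders, S_{N/P} = k_N/k_P = (A_N/A_P)·exp[(E_P−E_N)/(RT)].
(E_P−E_N)/(RT) = (142−74.4)×10³/(8.314×760) = 67600/6319 = 10.70.
k_N/k_P = (8.31×10^8/4.74×10^12)·exp(10.70) = 1.753×10^-4 × 44290 = 7.76.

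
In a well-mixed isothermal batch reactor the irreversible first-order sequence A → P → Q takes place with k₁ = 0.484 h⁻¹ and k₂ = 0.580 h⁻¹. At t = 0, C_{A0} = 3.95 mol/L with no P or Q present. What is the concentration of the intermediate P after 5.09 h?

Solving the coupled first-order balances gives C_P(t) = [k₁/(k₂−k₁)]·C_{A0}·(e^(−k₁t) − e^(−k₂t)).
e^(−k₁t) = e^(−0.484×5.09) = e^(−2.464) = 0.08513; e^(−k₂t) = e^(−2.952) = 0.05222.
C_P = 0.484×3.95/(0.580−0.484) × (0.08513−0.05222) = 19.91×0.03291 = 0.6553 mol/L.

0.655 mol/L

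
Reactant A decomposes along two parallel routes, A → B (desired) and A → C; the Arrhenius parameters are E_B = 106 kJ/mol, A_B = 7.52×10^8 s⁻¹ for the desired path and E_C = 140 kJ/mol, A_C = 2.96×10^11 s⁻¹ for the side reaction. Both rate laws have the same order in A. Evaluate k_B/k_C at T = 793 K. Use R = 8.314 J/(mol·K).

0.441

k_B/k_C = (A_B/A_C)·exp[−(E_B−E_C)/(RT)] = (A_B/A_C)·exp[(E_C−E_B)/(RT)].
(E_C−E_B)/(RT) = (140−106)×10³/(8.314×793) = 34000/6593 = 5.157.
k_B/k_C = (7.52×10^8/2.96×10^11)·exp(5.157) = 0.002541 × 173.6 = 0.441.
Since E_B < E_C, lowering the temperature improves selectivity toward B.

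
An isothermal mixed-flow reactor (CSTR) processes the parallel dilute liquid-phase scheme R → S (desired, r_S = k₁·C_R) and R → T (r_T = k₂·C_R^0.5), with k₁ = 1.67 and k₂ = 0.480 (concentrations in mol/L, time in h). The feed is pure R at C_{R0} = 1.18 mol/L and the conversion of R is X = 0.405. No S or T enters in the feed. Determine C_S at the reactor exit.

Exit C_R = C_{R0}(1−X) = 1.18×0.595 = 0.7021 mol/L.
In a CSTR the entire volume is at exit conditions, so r_S = 1.67×0.7021 = 1.173 and r_T = 0.480×0.7021^0.5 = 0.4022.
Fraction of consumed R going to S: r_S/(r_S+r_T) = 0.7446.
C_S = 0.7446·C_{R0}·X = 0.7446×1.18×0.405 = 0.356 mol/L.

0.356 mol/L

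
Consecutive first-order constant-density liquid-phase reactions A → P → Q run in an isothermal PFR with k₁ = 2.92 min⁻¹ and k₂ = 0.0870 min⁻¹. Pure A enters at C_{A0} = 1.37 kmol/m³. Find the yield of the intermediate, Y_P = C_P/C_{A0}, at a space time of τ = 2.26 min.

0.845

Solving the coupled first-order balances gives C_P(τ) = [k₁/(k₂−k₁)]·C_{A0}·(e^(−k₁τ) − e^(−k₂τ)).
e^(−k₁τ) = e^(−2.92×2.26) = e^(−6.599) = 0.001361; e^(−k₂τ) = e^(−0.1966) = 0.8215.
C_P = 2.92×1.37/(0.0870−2.92) × (0.001361−0.8215) = (-1.412)×(-0.8201) = 1.158 kmol/m³.
Y_P = C_P/C_{A0} = 1.158/1.37 = 0.845.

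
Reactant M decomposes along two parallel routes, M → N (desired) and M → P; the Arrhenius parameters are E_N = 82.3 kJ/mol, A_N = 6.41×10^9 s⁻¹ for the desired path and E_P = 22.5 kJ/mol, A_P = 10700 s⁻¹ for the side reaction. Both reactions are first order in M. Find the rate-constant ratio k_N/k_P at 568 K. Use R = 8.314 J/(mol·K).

k_N/k_P = (A_N/A_P)·exp[−(E_N−E_P)/(RT)] = (A_N/A_P)·exp[(E_P−E_N)/(RT)].
(E_P−E_N)/(RT) = (22.5−82.3)×10³/(8.314×568) = -59800/4722 = -12.66.
k_N/k_P = (6.41×10^9/10700)·exp(-12.66) = 5.991×10^5 × 3.166×10^-6 = 1.90.
Since E_N > E_P, raising the temperature improves selectivity toward N.

1.90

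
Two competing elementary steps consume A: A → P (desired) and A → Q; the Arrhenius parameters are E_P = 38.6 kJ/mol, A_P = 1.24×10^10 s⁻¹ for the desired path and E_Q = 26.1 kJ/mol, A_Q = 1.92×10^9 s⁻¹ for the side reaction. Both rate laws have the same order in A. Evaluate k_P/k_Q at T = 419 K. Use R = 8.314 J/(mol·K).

0.179

Since both paths have the same order in A, the concentration cancels and S_{P/Q} = k_P/k_Q = (A_P/A_Q)·exp[(E_Q−E_P)/(RT)].
(E_Q−E_P)/(RT) = (26.1−38.6)×10³/(8.314×419) = -12500/3484 = -3.588.
k_P/k_Q = (1.24×10^10/1.92×10^9)·exp(-3.588) = 6.458 × 0.02765 = 0.179.
Since E_P > E_Q, raising the temperature improves selectivity toward P.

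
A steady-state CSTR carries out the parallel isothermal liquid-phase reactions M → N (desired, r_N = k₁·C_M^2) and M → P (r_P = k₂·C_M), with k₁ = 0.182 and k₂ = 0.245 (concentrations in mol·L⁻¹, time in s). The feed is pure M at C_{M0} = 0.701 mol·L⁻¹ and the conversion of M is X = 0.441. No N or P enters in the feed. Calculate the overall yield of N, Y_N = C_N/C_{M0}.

Exit C_M = C_{M0}(1−X) = 0.701×0.559 = 0.3919 mol·L⁻¹.
In a CSTR the entire volume is at exit conditions, so r_N = 0.182×0.3919^2 = 0.02795 and r_P = 0.245×0.3919 = 0.09601.
Fraction of consumed M going to N: r_N/(r_N+r_P) = 0.2255.
C_N = 0.2255·C_{M0}·X = 0.2255×0.701×0.441 = 0.0697 mol·L⁻¹; Y_N = C_N/C_{M0} = 0.0994.

0.0994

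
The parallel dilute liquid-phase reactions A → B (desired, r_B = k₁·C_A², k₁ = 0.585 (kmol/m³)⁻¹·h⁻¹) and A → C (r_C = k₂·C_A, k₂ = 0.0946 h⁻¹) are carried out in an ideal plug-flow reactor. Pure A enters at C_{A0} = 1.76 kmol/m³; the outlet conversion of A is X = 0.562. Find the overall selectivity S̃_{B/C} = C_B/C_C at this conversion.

7.46

C_A = C_{A0}(1−X) = 0.7709 kmol/m³.
Along a PFR/batch, dC_C/dC_A = −r_C/(r_B+r_C) = −k₂/(k₂+k₁·C_A).
Integrating from C_{A0} to C_A: C_C = (0.0946/0.585)·ln[(0.0946+0.585·1.76)/(0.0946+0.585·0.771)] = 0.1617·ln(1.124/0.5456) = 0.1169 kmol/m³.
Then C_B = (C_{A0}−C_A) − C_C = 0.9891 − 0.1169 = 0.8722 kmol/m³.
S̃_{B/C} = C_B/C_C = 0.8722/0.1169 = 7.46.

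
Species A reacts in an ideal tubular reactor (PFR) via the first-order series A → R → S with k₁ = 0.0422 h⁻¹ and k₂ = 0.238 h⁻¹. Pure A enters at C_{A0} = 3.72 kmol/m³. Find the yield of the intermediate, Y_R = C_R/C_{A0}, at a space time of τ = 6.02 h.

0.116

The intermediate concentration in a first-order A→B→C sequence is C_R = k₁C_{A0}(e^(−k₁τ) − e^(−k₂τ))/(k₂−k₁).
e^(−k₁τ) = e^(−0.0422×6.02) = e^(−0.2540) = 0.7757; e^(−k₂τ) = e^(−1.433) = 0.2386.
C_R = 0.0422×3.72/(0.238−0.0422) × (0.7757−0.2386) = 0.8018×0.5370 = 0.4306 kmol/m³.
Y_R = C_R/C_{A0} = 0.4306/3.72 = 0.116.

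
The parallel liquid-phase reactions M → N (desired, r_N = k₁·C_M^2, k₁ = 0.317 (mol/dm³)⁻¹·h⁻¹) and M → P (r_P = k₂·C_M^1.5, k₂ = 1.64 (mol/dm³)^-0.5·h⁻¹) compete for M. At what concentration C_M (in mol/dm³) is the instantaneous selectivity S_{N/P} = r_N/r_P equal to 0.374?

3.74 mol/dm³

S_{N/P} = (k₁/k₂)·C_M^0.5 ⇒ C_M = (S·k₂/k₁)^(2).
= (0.374×1.64/0.317)^(2) = (1.935)^(2) = 3.74 mol/dm³.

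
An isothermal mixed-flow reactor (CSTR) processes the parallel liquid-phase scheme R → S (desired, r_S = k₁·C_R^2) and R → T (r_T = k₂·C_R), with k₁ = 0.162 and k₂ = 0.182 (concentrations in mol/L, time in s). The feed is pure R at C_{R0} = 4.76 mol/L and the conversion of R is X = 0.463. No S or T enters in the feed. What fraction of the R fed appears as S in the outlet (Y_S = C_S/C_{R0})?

Exit C_R = C_{R0}(1−X) = 4.76×0.537 = 2.556 mol/L.
A CSTR operates uniformly at the exit composition, giving r_S = 1.058 and r_T = 0.4652 (each k·C_R^n at C_R = 2.556).
Fraction of consumed R going to S: r_S/(r_S+r_T) = 0.6947.
C_S = 0.6947·C_{R0}·X = 0.6947×4.76×0.463 = 1.53 mol/L; Y_S = C_S/C_{R0} = 0.322.

0.322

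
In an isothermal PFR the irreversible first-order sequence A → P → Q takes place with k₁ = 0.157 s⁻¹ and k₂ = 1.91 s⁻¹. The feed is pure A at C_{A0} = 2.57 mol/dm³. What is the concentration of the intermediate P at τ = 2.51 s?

0.153 mol/dm³

The intermediate concentration in a first-order A→B→C sequence is C_P = k₁C_{A0}(e^(−k₁τ) − e^(−k₂τ))/(k₂−k₁).
e^(−k₁τ) = e^(−0.157×2.51) = e^(−0.3941) = 0.6743; e^(−k₂τ) = e^(−4.794) = 0.008278.
C_P = 0.157×2.57/(1.91−0.157) × (0.6743−0.008278) = 0.2302×0.6660 = 0.1533 mol/dm³.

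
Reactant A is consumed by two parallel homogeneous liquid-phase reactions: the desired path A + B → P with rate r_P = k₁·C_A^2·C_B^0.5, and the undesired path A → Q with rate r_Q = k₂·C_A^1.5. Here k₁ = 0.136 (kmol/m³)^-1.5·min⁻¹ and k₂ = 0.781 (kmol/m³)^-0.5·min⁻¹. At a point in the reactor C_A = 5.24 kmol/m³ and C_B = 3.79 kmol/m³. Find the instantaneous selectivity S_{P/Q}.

0.776

S_{P/Q} = r_P/r_Q = (k₁·C_A^2·C_B^0.5)/(k₂·C_A^1.5) = (k₁/k₂)·C_A^0.5·C_B^0.5.
= (0.136×5.240^2×3.790^0.5) / (0.781×5.240^1.5) = 7.270/9.368 = 0.776.
Since the desired path is higher order in A, keeping C_A high (PFR or concentrated feed) favours P.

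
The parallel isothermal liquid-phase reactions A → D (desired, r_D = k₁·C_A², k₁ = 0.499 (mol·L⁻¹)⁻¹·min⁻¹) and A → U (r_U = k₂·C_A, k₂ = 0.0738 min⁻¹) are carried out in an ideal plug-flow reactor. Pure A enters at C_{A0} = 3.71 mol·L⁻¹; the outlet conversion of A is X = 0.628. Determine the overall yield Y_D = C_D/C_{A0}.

0.591

C_A = C_{A0}(1−X) = 1.380 mol·L⁻¹.
Along a PFR/batch, dC_U/dC_A = −r_U/(r_D+r_U) = −k₂/(k₂+k₁·C_A).
Integrating from C_{A0} to C_A: C_U = (0.0738/0.499)·ln[(0.0738+0.499·3.71)/(0.0738+0.499·1.38)] = 0.1479·ln(1.925/0.7625) = 0.1370 mol·L⁻¹.
Then C_D = (C_{A0}−C_A) − C_U = 2.330 − 0.1370 = 2.193 mol·L⁻¹.
Y_D = C_D/C_{A0} = 2.193/3.71 = 0.591.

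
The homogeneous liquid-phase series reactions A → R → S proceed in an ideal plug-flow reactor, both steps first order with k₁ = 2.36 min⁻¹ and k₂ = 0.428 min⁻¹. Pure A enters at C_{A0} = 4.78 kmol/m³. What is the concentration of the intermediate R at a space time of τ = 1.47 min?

For first-order series with pure A initially, C_R(τ) = k₁C_{A0}/(k₂−k₁)·(e^(−k₁τ) − e^(−k₂τ)).
e^(−k₁τ) = e^(−2.36×1.47) = e^(−3.469) = 0.03114; e^(−k₂τ) = e^(−0.6292) = 0.5330.
C_R = 2.36×4.78/(0.428−2.36) × (0.03114−0.5330) = (-5.839)×(-0.5019) = 2.931 kmol/m³.

2.93 kmol/m³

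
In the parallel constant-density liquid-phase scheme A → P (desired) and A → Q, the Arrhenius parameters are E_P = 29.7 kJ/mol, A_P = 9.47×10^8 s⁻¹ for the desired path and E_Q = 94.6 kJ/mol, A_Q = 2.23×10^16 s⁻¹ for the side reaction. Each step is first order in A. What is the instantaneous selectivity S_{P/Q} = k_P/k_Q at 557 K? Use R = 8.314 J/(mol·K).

0.0518

With equal orders, S_{P/Q} = k_P/k_Q = (A_P/A_Q)·exp[(E_Q−E_P)/(RT)].
(E_Q−E_P)/(RT) = (94.6−29.7)×10³/(8.314×557) = 64900/4631 = 14.01.
k_P/k_Q = (9.47×10^8/2.23×10^16)·exp(14.01) = 4.247×10^-8 × 1.220×10^6 = 0.0518.
Since E_P < E_Q, lowering the temperature improves selectivity toward P.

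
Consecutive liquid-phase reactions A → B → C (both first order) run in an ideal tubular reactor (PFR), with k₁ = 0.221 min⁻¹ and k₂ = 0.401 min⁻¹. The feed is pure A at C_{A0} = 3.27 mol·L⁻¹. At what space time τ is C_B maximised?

The intermediate peaks when r₁ = r₂, i.e. k₁e^(−k₁τ) = k₂e^(−k₂τ), giving τ_opt = ln(k₂/k₁)/(k₂−k₁).
= ln(0.401/0.221)/(0.401−0.221) = ln(1.814)/0.1800 = 0.5958/0.1800 = 3.31 min.

3.31 min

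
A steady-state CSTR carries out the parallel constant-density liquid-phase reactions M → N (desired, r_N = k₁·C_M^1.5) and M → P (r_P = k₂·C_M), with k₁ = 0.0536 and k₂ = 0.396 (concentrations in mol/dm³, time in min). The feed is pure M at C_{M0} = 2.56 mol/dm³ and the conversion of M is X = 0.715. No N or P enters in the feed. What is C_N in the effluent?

Exit C_M = C_{M0}(1−X) = 2.56×0.285 = 0.7296 mol/dm³.
Rates in a CSTR are evaluated at the outlet concentration: r_N = 0.0536×0.7296^1.5 = 0.03340, r_P = 0.396×0.7296 = 0.2889.
Fraction of consumed M going to N: r_N/(r_N+r_P) = 0.1036.
C_N = 0.1036·C_{M0}·X = 0.1036×2.56×0.715 = 0.190 mol/dm³.

0.190 mol/dm³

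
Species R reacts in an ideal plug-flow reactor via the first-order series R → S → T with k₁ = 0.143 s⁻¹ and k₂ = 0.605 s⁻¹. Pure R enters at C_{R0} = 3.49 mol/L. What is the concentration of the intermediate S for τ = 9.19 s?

0.286 mol/L

For first-order series with pure R initially, C_S(τ) = k₁C_{R0}/(k₂−k₁)·(e^(−k₁τ) − e^(−k₂τ)).
e^(−k₁τ) = e^(−0.143×9.19) = e^(−1.314) = 0.2687; e^(−k₂τ) = e^(−5.560) = 0.003849.
C_S = 0.143×3.49/(0.605−0.143) × (0.2687−0.003849) = 1.080×0.2648 = 0.2861 mol/L.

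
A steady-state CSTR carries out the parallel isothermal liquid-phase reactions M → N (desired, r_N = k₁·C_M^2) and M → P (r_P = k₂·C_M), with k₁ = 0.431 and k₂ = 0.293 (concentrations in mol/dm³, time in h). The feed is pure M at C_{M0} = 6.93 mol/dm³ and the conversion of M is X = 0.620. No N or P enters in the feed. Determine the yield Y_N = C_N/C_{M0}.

Exit C_M = C_{M0}(1−X) = 6.93×0.380 = 2.633 mol/dm³.
A CSTR operates uniformly at the exit composition, giving r_N = 2.989 and r_P = 0.7716 (each k·C_M^n at C_M = 2.633).
Fraction of consumed M going to N: r_N/(r_N+r_P) = 0.7948.
C_N = 0.7948·C_{M0}·X = 0.7948×6.93×0.620 = 3.42 mol/dm³; Y_N = C_N/C_{M0} = 0.493.

0.493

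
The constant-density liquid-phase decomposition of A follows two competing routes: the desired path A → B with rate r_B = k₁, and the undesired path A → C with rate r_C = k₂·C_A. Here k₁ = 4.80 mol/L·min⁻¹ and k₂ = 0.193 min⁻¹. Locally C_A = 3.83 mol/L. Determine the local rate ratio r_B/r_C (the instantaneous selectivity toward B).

S_{B/C} = r_B/r_C = (k₁)/(k₂·C_A) = (k₁/k₂)·C_A⁻¹.
= (4.80) / (0.193×3.830) = 4.800/0.7392 = 6.49.
The undesired path is higher order in A, so low C_A (CSTR or dilute feed) favours B.

6.49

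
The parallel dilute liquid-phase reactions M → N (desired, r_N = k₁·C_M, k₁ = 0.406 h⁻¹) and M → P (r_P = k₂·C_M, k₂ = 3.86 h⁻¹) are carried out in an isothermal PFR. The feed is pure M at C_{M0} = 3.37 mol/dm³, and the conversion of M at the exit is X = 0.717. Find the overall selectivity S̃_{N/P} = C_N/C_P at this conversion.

0.105

C_M = C_{M0}(1−X) = 0.9537 mol/dm³.
Both paths are first order in M, so the instantaneous fraction to N is constant: dC_N/d(−C_M) = k₁/(k₁+k₂) = 0.09517.
C_N = 0.09517·(C_{M0}−C_M) = 0.09517×2.416 = 0.230 mol/dm³.
C_P = (C_{M0}−C_M)−C_N = 2.186 mol/dm³; S̃_{N/P} = 0.2300/2.186 = 0.105.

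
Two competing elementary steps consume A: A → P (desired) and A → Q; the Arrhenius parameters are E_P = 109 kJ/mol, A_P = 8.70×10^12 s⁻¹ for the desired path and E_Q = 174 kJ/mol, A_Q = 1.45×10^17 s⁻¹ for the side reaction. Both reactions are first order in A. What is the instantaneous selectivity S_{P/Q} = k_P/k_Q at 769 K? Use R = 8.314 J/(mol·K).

Since both paths have the same order in A, the concentration cancels and S_{P/Q} = k_P/k_Q = (A_P/A_Q)·exp[(E_Q−E_P)/(RT)].
(E_Q−E_P)/(RT) = (174−109)×10³/(8.314×769) = 65000/6393 = 10.17.
k_P/k_Q = (8.70×10^12/1.45×10^17)·exp(10.17) = 6.000×10^-5 × 26020 = 1.56.

1.56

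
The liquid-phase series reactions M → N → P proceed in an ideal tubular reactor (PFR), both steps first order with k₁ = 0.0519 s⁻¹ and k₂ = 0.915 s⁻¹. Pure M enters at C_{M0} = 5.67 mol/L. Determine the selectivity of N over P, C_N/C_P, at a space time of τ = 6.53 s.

0.174

Solving the coupled first-order balances gives C_N(τ) = [k₁/(k₂−k₁)]·C_{M0}·(e^(−k₁τ) − e^(−k₂τ)).
e^(−k₁τ) = e^(−0.0519×6.53) = e^(−0.3389) = 0.7125; e^(−k₂τ) = e^(−5.975) = 0.002542.
C_N = 0.0519×5.67/(0.915−0.0519) × (0.7125−0.002542) = 0.3409×0.7100 = 0.2421 mol/L.
C_M = C_{M0}e^(−k₁τ) = 4.040 mol/L, so C_P = C_{M0}−C_M−C_N = 1.388 mol/L; C_N/C_P = 0.174.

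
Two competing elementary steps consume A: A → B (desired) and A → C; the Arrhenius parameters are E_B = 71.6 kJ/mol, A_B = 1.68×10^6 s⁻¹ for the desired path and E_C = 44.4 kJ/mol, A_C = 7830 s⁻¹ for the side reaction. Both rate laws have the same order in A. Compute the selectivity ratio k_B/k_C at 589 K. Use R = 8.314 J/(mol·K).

0.830

k_B/k_C = (A_B/A_C)·exp[−(E_B−E_C)/(RT)] = (A_B/A_C)·exp[(E_C−E_B)/(RT)].
(E_C−E_B)/(RT) = (44.4−71.6)×10³/(8.314×589) = -27200/4897 = -5.554.
k_B/k_C = (1.68×10^6/7830)·exp(-5.554) = 214.6 × 0.003870 = 0.830.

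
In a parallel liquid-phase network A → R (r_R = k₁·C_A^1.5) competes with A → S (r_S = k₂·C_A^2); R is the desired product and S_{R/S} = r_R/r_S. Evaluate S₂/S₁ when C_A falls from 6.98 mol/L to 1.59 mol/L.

2.10

S_{R/S} = (k₁/k₂)·C_A^-0.5, so S₂/S₁ = (C_{A,2}/C_{A,1})^-0.5.
= (1.59/6.98)^(-0.5) = (0.2278)^(-0.5) = 2.10.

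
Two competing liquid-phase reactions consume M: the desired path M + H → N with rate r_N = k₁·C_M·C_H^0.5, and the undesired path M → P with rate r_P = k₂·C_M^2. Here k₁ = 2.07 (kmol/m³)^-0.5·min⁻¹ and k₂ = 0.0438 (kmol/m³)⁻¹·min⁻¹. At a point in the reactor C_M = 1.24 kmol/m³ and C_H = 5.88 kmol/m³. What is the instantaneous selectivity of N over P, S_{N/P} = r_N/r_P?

S_{N/P} = r_N/r_P = (k₁·C_M·C_H^0.5)/(k₂·C_M^2) = (k₁/k₂)·C_M⁻¹·C_H^0.5.
= (2.07×1.240×5.880^0.5) / (0.0438×1.240^2) = 6.224/0.06735 = 92.4.
The undesired path is higher order in M, so low C_M (CSTR or dilute feed) favours N.

92.4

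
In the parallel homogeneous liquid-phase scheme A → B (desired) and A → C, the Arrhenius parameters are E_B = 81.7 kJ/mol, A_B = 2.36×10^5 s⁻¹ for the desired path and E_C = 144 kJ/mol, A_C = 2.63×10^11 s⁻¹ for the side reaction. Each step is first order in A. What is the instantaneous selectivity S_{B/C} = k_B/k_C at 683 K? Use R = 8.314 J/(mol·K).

0.0522

k_B/k_C = (A_B/A_C)·exp[−(E_B−E_C)/(RT)] = (A_B/A_C)·exp[(E_C−E_B)/(RT)].
(E_C−E_B)/(RT) = (144−81.7)×10³/(8.314×683) = 62300/5678 = 10.97.
k_B/k_C = (2.36×10^5/2.63×10^11)·exp(10.97) = 8.973×10^-7 × 58179 = 0.0522.
Since E_B < E_C, lowering the temperature improves selectivity toward B.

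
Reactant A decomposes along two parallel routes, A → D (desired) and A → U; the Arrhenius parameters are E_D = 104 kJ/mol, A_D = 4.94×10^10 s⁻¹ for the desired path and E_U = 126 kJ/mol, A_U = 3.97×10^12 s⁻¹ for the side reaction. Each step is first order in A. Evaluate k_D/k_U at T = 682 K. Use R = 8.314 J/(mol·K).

k_D/k_U = (A_D/A_U)·exp[−(E_D−E_U)/(RT)] = (A_D/A_U)·exp[(E_U−E_D)/(RT)].
(E_U−E_D)/(RT) = (126−104)×10³/(8.314×682) = 22000/5670 = 3.880.
k_D/k_U = (4.94×10^10/3.97×10^12)·exp(3.880) = 0.01244 × 48.42 = 0.603.
Since E_D < E_U, lowering the temperature improves selectivity toward D.

0.603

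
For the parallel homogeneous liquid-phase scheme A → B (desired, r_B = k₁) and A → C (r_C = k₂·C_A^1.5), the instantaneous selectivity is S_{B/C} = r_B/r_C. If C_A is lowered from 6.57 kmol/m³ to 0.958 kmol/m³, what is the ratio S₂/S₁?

S_{B/C} = (k₁/k₂)·C_A^-1.5, so S₂/S₁ = (C_{A,2}/C_{A,1})^-1.5.
= (0.958/6.57)^(-1.5) = (0.1458)^(-1.5) = 18.0.

18.0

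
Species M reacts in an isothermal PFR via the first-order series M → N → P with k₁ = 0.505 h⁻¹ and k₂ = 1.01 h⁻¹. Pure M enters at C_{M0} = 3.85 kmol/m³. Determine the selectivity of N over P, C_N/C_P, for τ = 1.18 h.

1.23

The intermediate concentration in a first-order A→B→C sequence is C_N = k₁C_{M0}(e^(−k₁τ) − e^(−k₂τ))/(k₂−k₁).
e^(−k₁τ) = e^(−0.505×1.18) = e^(−0.5959) = 0.5511; e^(−k₂τ) = e^(−1.192) = 0.3037.
C_N = 0.505×3.85/(1.01−0.505) × (0.5511−0.3037) = 3.850×0.2474 = 0.9525 kmol/m³.
C_M = C_{M0}e^(−k₁τ) = 2.122 kmol/m³, so C_P = C_{M0}−C_M−C_N = 0.7759 kmol/m³; C_N/C_P = 1.23.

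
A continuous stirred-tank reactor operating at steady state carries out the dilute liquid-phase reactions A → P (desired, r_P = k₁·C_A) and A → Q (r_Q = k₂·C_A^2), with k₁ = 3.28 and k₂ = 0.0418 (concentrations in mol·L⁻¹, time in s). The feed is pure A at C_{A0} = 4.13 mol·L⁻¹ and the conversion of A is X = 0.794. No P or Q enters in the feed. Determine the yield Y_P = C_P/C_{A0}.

Exit C_A = C_{A0}(1−X) = 4.13×0.206 = 0.8508 mol·L⁻¹.
Rates in a CSTR are evaluated at the outlet concentration: r_P = 3.28×0.8508 = 2.791, r_Q = 0.0418×0.8508^2 = 0.03026.
Fraction of consumed A going to P: r_P/(r_P+r_Q) = 0.9893.
C_P = 0.9893·C_{A0}·X = 0.9893×4.13×0.794 = 3.24 mol·L⁻¹; Y_P = C_P/C_{A0} = 0.785.

0.785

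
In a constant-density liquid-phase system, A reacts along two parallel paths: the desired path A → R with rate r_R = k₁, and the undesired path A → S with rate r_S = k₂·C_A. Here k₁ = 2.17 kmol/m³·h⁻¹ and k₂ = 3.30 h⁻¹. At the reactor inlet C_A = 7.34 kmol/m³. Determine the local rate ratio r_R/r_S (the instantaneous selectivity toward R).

0.0896

S_{R/S} = r_R/r_S = (k₁)/(k₂·C_A) = (k₁/k₂)·C_A⁻¹.
= (2.17) / (3.30×7.340) = 2.170/24.22 = 0.0896.
The undesired path is higher order in A, so low C_A (CSTR or dilute feed) favours R.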